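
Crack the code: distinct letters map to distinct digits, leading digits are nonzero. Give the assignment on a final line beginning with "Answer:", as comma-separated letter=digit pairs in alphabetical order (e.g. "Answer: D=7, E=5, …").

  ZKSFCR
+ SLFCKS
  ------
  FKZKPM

Step 1. [col 1: R + S ≡ M (mod 10)] several values work for M in column 1 (R + S ≡ M (mod 10), carry-in 0); try M=1, so M=1.
Step 2. [col 1: R + S ≡ M (mod 10)] several values work for S in column 1 (R + S ≡ M (mod 10), carry-in 0); try S=4, so S=4.
Step 3. [col 1: R + S ≡ M (mod 10)] column 1: given S=4, M=1, carry-in 0, and digits 1,4 already taken and all letters distinct, R+S≡M (mod 10) forces R=7 ⇒ R=7.
Step 4. [col 2: C + K ≡ P (mod 10)] several values work for C in column 2 (C + K ≡ P (mod 10), carry-in 1); try C=6. So C=6.
Step 5. [col 2: C + K ≡ P (mod 10)] no forcing yet in column 2 (carry-in 1); K=5 is free and consistent — try it, so K=5.
Step 6. [col 2: C + K ≡ P (mod 10)] column 2 reads C+K+carry(1)=P with C=6, K=5; with digits 1,4,5,6,7 already taken and all letters distinct, the only value for P is 2. So P=2.
Step 7. [col 3: F + C ≡ K (mod 10)] column 3: given C=6, K=5, carry-in 1, and digits 1,2,4,5,6,7 already taken and all letters distinct, F+C≡K (mod 10) forces F=8. So F=8.
Step 8. [col 4: S + F ≡ Z (mod 10)] column 4 reads S+F+carry(1)=Z with S=4, F=8; with digits 1,2,4,5,6,7,8 already taken and all letters distinct, the only value for Z is 3, so Z=3.
Step 9. [col 5: K + L ≡ K (mod 10)] in column 5 we have K+L≡K with carry-in 1; given K=5 and digits 1,2,3,4,5,6,7,8 already taken and all letters distinct, that pins L to 9 ⇒ L=9.

Answer: C=6, F=8, K=5, L=9, M=1, P=2, R=7, S=4, Z=3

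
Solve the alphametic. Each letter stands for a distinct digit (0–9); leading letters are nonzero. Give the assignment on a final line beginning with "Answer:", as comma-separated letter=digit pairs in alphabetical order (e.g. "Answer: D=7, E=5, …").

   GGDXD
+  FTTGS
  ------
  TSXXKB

Step 1. [col 1: D + S ≡ B (mod 10)] several values work for S in column 1 (D + S ≡ B (mod 10), carry-in 0); try S=4. So S=4.
Step 2. [col 1: D + S ≡ B (mod 10)] column 1 (D + S ≡ B (mod 10), carry-in 0) doesn't pin B yet; pick B=9 and continue. So B=9.
Step 3. [col 1: D + S ≡ B (mod 10)] in column 1 we have D+S≡B with carry-in 0; given S=4, B=9 and digits 4,9 already taken and all letters distinct, that pins D to 5 ⇒ D=5.
Step 4. [col 2: X + G ≡ K (mod 10)] X=7 is one option consistent with column 2 (X + G ≡ K (mod 10), carry-in 0) — take it. So X=7.
Step 5. [col 2: X + G ≡ K (mod 10)] G=6 is one option consistent with column 2 (X + G ≡ K (mod 10), carry-in 0) — take it, so G=6.
Step 6. [T] the sum has 6 digits but both addends have 5; that extra leading digit T is the final carry, namely 1 ⇒ T=1.
Step 7. [col 2: X + G ≡ K (mod 10)] column 2: given X=7, G=6, carry-in 0, and digits 1,4,5,6,7,9 already taken and all letters distinct, X+G≡K (mod 10) forces K=3, so K=3.
Step 8. [col 5: G + F ≡ S (mod 10)] column 5 reads G+F+carry(0)=S with G=6, S=4; with digits 1,3,4,5,6,7,9 already taken and all letters distinct, the only value for F is 8. So F=8.

Answer: B=9, D=5, F=8, G=6, K=3, S=4, T=1, X=7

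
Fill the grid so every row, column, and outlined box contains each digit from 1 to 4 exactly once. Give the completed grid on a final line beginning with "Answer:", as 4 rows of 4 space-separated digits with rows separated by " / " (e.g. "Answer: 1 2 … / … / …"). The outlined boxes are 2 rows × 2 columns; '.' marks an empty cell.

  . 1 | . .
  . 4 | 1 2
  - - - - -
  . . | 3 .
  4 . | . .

Step 1. [r1c4∈{3,4}] col 4 places 3 nowhere but r1c4 ⇒ r1c4=3.
Step 2. [r3c2∈{2}] nothing but 2 survives at r3c2, so r3c2=2.
Step 3. [r3c4∈{1,4}] in row 3, 4 fits only at r3c4 ⇒ r3c4=4.
Step 4. [r1c3∈{4}] only 4 remains possible at r1c3. So r1c3=4.
Step 5. [r2c1∈{3}] nothing but 3 survives at r2c1. So r2c1=3.
Step 6. [r4c2∈{3}] r4c2's peers cover all but 3. So r4c2=3.
Step 7. [r4c4∈{1}] r4c4's peers cover all but 1, so r4c4=1.
Step 8. [r3c1∈{1}] r3c1 is down to just 1 ⇒ r3c1=1.
Step 9. [r4c3∈{2}] r4c3 is down to just 2, so r4c3=2.
Step 10. [r1c1∈{2}] only 2 remains possible at r1c1 ⇒ r1c1=2.

Answer: 2 1 4 3 / 3 4 1 2 / 1 2 3 4 / 4 3 2 1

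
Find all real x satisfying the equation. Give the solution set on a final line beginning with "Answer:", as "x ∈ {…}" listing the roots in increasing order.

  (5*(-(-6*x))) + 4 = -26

Step 1. [(5*(-(-6*x))) + 4 = -26] the outer +4 inverts by subtracting 4 ⇒ sub: 5*(-(-6*x)) = -30.
Step 2. [5*(-(-6*x)) = -30] divide by the outer 5 ⇒ div: -(-6*x) = -6.
Step 3. [-(-6*x) = -6] LHS negated; negate both sides ⇒ neg: -6*x = 6.
Step 4. [-6*x = 6] leading coefficient -6: divide by -6, so div: x = -1.

Answer: x ∈ {-1}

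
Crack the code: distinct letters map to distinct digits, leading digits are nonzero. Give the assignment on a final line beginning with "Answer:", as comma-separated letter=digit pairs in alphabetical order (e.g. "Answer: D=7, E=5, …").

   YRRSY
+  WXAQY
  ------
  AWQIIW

Step 1. [col 1: Y + Y ≡ W (mod 10)] Y=9 is one option consistent with column 1 (Y + Y ≡ W (mod 10), carry-in 0) — take it. So Y=9.
Step 2. [A] A is the leading digit of a 6-digit sum of two 5-digit numbers; the final carry is exactly 1. So A=1.
Step 3. [col 1: Y + Y ≡ W (mod 10)] column 1 reads Y+Y+carry(0)=W with Y=9; with digits 1,9 already taken and all letters distinct, the only value for W is 8 ⇒ W=8.
Step 4. [col 2: S + Q ≡ I (mod 10)] several values work for S in column 2 (S + Q ≡ I (mod 10), carry-in 1); try S=3 ⇒ S=3.
Step 5. [col 2: S + Q ≡ I (mod 10)] Q=2 is one option consistent with column 2 (S + Q ≡ I (mod 10), carry-in 1) — take it, so Q=2.
Step 6. [col 2: S + Q ≡ I (mod 10)] in column 2 we have S+Q≡I with carry-in 1; given S=3, Q=2 and digits 1,2,3,8,9 already taken and all letters distinct, that pins I to 6, so I=6.
Step 7. [col 3: R + A ≡ I (mod 10)] in column 3 we have R+A≡I with carry-in 0; given A=1, I=6 and digits 1,2,3,6,8,9 already taken and all letters distinct, that pins R to 5, so R=5.
Step 8. [col 4: R + X ≡ Q (mod 10)] column 4 reads R+X+carry(0)=Q with R=5, Q=2; with digits 1,2,3,5,6,8,9 already taken and all letters distinct, the only value for X is 7, so X=7.

Answer: A=1, I=6, Q=2, R=5, S=3, W=8, X=7, Y=9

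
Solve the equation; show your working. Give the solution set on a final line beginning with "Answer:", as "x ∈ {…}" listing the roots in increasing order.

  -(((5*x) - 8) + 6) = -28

Step 1. [-(((5*x) - 8) + 6) = -28] flip signs both sides, so neg: ((5*x) - 8) + 6 = 28.
Step 2. [((5*x) - 8) + 6 = 28] 6 comes off first (subtract 6) ⇒ sub: (5*x) - 8 = 22.
Step 3. [(5*x) - 8 = 22] add 8: x sits inside (… - 8), so sub: 5*x = 30.
Step 4. [5*x = 30] 5 out front; divide by 5, so div: x = 6.

Answer: x ∈ {6}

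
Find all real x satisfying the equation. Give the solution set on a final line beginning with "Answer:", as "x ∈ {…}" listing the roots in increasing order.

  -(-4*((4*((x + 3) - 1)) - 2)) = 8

Step 1. [-(-4*((4*((x + 3) - 1)) - 2)) = 8] flip signs both sides. So neg: -4*((4*((x + 3) - 1)) - 2) = -8.
Step 2. [-4*((4*((x + 3) - 1)) - 2) = -8] divide by the outer -4. So div: (4*((x + 3) - 1)) - 2 = 2.
Step 3. [(4*((x + 3) - 1)) - 2 = 2] -2 is outermost — add 2 both sides ⇒ sub: 4*((x + 3) - 1) = 4.
Step 4. [4*((x + 3) - 1) = 4] divide by the outer 4 ⇒ div: (x + 3) - 1 = 1.
Step 5. [(x + 3) - 1 = 1] peel the -1: add 1 from each side ⇒ sub: x + 3 = 2.
Step 6. [x + 3 = 2] 3 comes off first (subtract 3) ⇒ sub: x = -1.

Answer: x ∈ {-1}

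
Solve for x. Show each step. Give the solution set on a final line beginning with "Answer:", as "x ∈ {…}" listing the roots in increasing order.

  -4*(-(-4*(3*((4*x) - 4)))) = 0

Step 1. [-4*(-(-4*(3*((4*x) - 4)))) = 0] -4·(inner) — divide through by -4. So div: -(-4*(3*((4*x) - 4))) = 0.
Step 2. [-(-4*(3*((4*x) - 4))) = 0] LHS negated; negate both sides. So neg: -4*(3*((4*x) - 4)) = 0.
Step 3. [-4*(3*((4*x) - 4)) = 0] leading coefficient -4: divide by -4. So div: 3*((4*x) - 4) = 0.
Step 4. [3*((4*x) - 4) = 0] 3 out front; divide by 3, so div: (4*x) - 4 = 0.
Step 5. [(4*x) - 4 = 0] 4 comes off first (add 4). So sub: 4*x = 4.
Step 6. [4*x = 4] divide by the outer 4 ⇒ div: x = 1.

Answer: x ∈ {1}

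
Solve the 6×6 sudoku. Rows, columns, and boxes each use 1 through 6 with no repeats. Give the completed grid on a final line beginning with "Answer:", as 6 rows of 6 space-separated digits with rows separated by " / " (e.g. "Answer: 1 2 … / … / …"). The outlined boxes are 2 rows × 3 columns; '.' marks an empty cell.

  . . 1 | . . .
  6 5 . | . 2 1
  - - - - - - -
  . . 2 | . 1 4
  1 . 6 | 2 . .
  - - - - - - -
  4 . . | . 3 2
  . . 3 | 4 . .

Step 1. [r3c4∈{3,5,6}] across row 3, 6 lands solely at r3c4. So r3c4=6.
Step 2. [r6c2∈{1,2,6}] in row 6, 1 fits only at r6c2. So r6c2=1.
Step 3. [r4c5∈{5}] nothing but 5 survives at r4c5 ⇒ r4c5=5.
Step 4. [r1c2∈{2,3,4}] col 2 places 2 nowhere but r1c2, so r1c2=2.
Step 5. [r1c1∈{3}] only 3 remains possible at r1c1 ⇒ r1c1=3.
Step 6. [r6c5∈{6}] nothing but 6 survives at r6c5, so r6c5=6.
Step 7. [r6c6∈{5}] r6c6's peers cover all but 5. So r6c6=5.
Step 8. [r4c2∈{3,4}] 4 has one home in row 4: r4c2, so r4c2=4.
Step 9. [r2c4∈{3}] nothing but 3 survives at r2c4, so r2c4=3.
Step 10. [r6c1∈{2}] r6c1 has the single candidate 2, so r6c1=2.
Step 11. [r2c3∈{4}] nothing but 4 survives at r2c3, so r2c3=4.
Step 12. [r5c4∈{1}] nothing but 1 survives at r5c4 ⇒ r5c4=1.
Step 13. [r1c6∈{6}] r1c6 has the single candidate 6 ⇒ r1c6=6.
Step 14. [r5c3∈{5}] r5c3 has the single candidate 5. So r5c3=5.
Step 15. [r1c5∈{4}] r1c5 has the single candidate 4. So r1c5=4.
Step 16. [r3c1∈{5}] r3c1's peers cover all but 5 ⇒ r3c1=5.
Step 17. [r3c2∈{3}] r3c2 is down to just 3, so r3c2=3.
Step 18. [r4c6∈{3}] r4c6 is down to just 3, so r4c6=3.
Step 19. [r1c4∈{5}] r1c4 has the single candidate 5, so r1c4=5.
Step 20. [r5c2∈{6}] nothing but 6 survives at r5c2 ⇒ r5c2=6.

Answer: 3 2 1 5 4 6 / 6 5 4 3 2 1 / 5 3 2 6 1 4 / 1 4 6 2 5 3 / 4 6 5 1 3 2 / 2 1 3 4 6 5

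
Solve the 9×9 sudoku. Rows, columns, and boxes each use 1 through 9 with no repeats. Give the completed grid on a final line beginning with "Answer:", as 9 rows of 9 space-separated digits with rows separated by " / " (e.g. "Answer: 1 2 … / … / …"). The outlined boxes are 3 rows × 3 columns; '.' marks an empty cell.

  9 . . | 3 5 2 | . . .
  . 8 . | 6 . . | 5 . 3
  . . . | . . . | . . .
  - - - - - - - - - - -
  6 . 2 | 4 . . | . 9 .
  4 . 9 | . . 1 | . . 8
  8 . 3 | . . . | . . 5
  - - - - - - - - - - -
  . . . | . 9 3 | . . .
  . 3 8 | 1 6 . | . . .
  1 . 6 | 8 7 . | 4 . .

Step 1. [r7c4∈{2,5}] r7c4 is the only open cell in box 8 admitting 2. So r7c4=2.
Step 2. [r6c8∈{1,2,4,6,7}] in row 6, 4 fits only at r6c8 ⇒ r6c8=4.
Step 3. [r2c6∈{4,7,9}] r2c6 is the only open cell in row 2 admitting 9. So r2c6=9.
Step 4. [r3c4∈{7}] only 7 remains possible at r3c4 ⇒ r3c4=7.
Step 5. [r9c6∈{5}] r9c6 has the single candidate 5. So r9c6=5.
Step 6. [r4c2∈{1,5,7}] 5 has one home in row 4: r4c2, so r4c2=5.
Step 7. [r5c2∈{7}] only 7 remains possible at r5c2. So r5c2=7.
Step 8. [r7c2∈{4}] r7c2 is down to just 4 ⇒ r7c2=4.
Step 9. [r6c2∈{1}] only 1 remains possible at r6c2, so r6c2=1.
Step 10. [r1c2∈{6}] r1c2's peers cover all but 6 ⇒ r1c2=6.
Step 11. [r3c2∈{2}] only 2 remains possible at r3c2. So r3c2=2.
Step 12. [r2c1∈{7}] nothing but 7 survives at r2c1, so r2c1=7.
Step 13. [r7c1∈{5}] r7c1 has the single candidate 5 ⇒ r7c1=5.
Step 14. [r2c8∈{1,2}] r2c8 is the only open cell in row 2 admitting 2, so r2c8=2.
Step 15. [r9c9∈{2,9}] in row 9, 2 fits only at r9c9, so r9c9=2.
Step 16. [r7c3∈{7}] r7c3 has the single candidate 7, so r7c3=7.
Step 17. [r6c5∈{2}] r6c5 has the single candidate 2. So r6c5=2.
Step 18. [r5c5∈{3}] nothing but 3 survives at r5c5, so r5c5=3.
Step 19. [r5c8∈{6}] r5c8 has the single candidate 6, so r5c8=6.
Step 20. [r6c7∈{7}] nothing but 7 survives at r6c7, so r6c7=7.
Step 21. [r4c9∈{1}] r4c9 is down to just 1. So r4c9=1.
Step 22. [r4c5∈{8}] nothing but 8 survives at r4c5. So r4c5=8.
Step 23. [r3c6∈{4,8}] col 6 places 8 nowhere but r3c6, so r3c6=8.
Step 24. [r3c8∈{1}] nothing but 1 survives at r3c8, so r3c8=1.
Step 25. [r3c5∈{4}] r3c5's peers cover all but 4 ⇒ r3c5=4.
Step 26. [r2c3∈{1,4}] row 2 places 4 nowhere but r2c3, so r2c3=4.
Step 27. [r1c7∈{8}] only 8 remains possible at r1c7 ⇒ r1c7=8.
Step 28. [r8c7∈{9}] r8c7 has the single candidate 9. So r8c7=9.
Step 29. [r7c9∈{6}] r7c9 has the single candidate 6. So r7c9=6.
Step 30. [r8c9∈{7}] r8c9 has the single candidate 7, so r8c9=7.
Step 31. [r6c4∈{9}] r6c4's peers cover all but 9 ⇒ r6c4=9.
Step 32. [r3c7∈{6}] r3c7's peers cover all but 6, so r3c7=6.
Step 33. [r6c6∈{6}] r6c6 has the single candidate 6 ⇒ r6c6=6.
Step 34. [r2c5∈{1}] r2c5 has the single candidate 1 ⇒ r2c5=1.
Step 35. [r1c8∈{7}] only 7 remains possible at r1c8, so r1c8=7.
Step 36. [r8c8∈{5}] r8c8 is down to just 5. So r8c8=5.
Step 37. [r5c7∈{2}] r5c7 has the single candidate 2, so r5c7=2.
Step 38. [r1c9∈{4}] r1c9 has the single candidate 4 ⇒ r1c9=4.
Step 39. [r7c7∈{1}] nothing but 1 survives at r7c7 ⇒ r7c7=1.
Step 40. [r9c8∈{3}] r9c8 has the single candidate 3. So r9c8=3.
Step 41. [r8c1∈{2}] nothing but 2 survives at r8c1, so r8c1=2.
Step 42. [r4c7∈{3}] r4c7 has the single candidate 3. So r4c7=3.
Step 43. [r3c9∈{9}] nothing but 9 survives at r3c9, so r3c9=9.
Step 44. [r1c3∈{1}] nothing but 1 survives at r1c3 ⇒ r1c3=1.
Step 45. [r8c6∈{4}] r8c6 has the single candidate 4 ⇒ r8c6=4.
Step 46. [r5c4∈{5}] r5c4 is down to just 5, so r5c4=5.
Step 47. [r4c6∈{7}] r4c6's peers cover all but 7 ⇒ r4c6=7.
Step 48. [r7c8∈{8}] nothing but 8 survives at r7c8. So r7c8=8.
Step 49. [r3c3∈{5}] nothing but 5 survives at r3c3, so r3c3=5.
Step 50. [r9c2∈{9}] r9c2 has the single candidate 9 ⇒ r9c2=9.
Step 51. [r3c1∈{3}] nothing but 3 survives at r3c1 ⇒ r3c1=3.

Answer: 9 6 1 3 5 2 8 7 4 / 7 8 4 6 1 9 5 2 3 / 3 2 5 7 4 8 6 1 9 / 6 5 2 4 8 7 3 9 1 / 4 7 9 5 3 1 2 6 8 / 8 1 3 9 2 6 7 4 5 / 5 4 7 2 9 3 1 8 6 / 2 3 8 1 6 4 9 5 7 / 1 9 6 8 7 5 4 3 2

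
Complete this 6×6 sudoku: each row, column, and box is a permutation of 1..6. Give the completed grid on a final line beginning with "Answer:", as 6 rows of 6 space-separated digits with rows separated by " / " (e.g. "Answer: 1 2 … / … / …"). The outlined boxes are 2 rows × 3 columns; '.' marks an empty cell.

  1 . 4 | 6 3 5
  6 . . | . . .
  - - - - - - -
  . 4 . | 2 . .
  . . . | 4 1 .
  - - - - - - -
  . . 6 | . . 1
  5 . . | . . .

Step 1. [r3c1∈{3}] nothing but 3 survives at r3c1. So r3c1=3.
Step 2. [r1c2∈{2}] r1c2 is down to just 2, so r1c2=2.
Step 3. [r5c2∈{3}] nothing but 3 survives at r5c2, so r5c2=3.
Step 4. [r3c6∈{6}] r3c6 has the single candidate 6 ⇒ r3c6=6.
Step 5. [r4c1∈{2}] r4c1's peers cover all but 2, so r4c1=2.
Step 6. [r5c5∈{2,4,5}] r5c5 is the only open cell in row 5 admitting 2 ⇒ r5c5=2.
Step 7. [r4c3∈{5}] r4c3's peers cover all but 5 ⇒ r4c3=5.
Step 8. [r2c5∈{4}] r2c5's peers cover all but 4, so r2c5=4.
Step 9. [r6c6∈{3,4}] r6c6 is the only open cell in row 6 admitting 4. So r6c6=4.
Step 10. [r6c3∈{1,2}] r6c3 is the only open cell in row 6 admitting 2 ⇒ r6c3=2.
Step 11. [r2c4∈{1}] r2c4's peers cover all but 1, so r2c4=1.
Step 12. [r6c2∈{1}] only 1 remains possible at r6c2. So r6c2=1.
Step 13. [r3c5∈{5}] only 5 remains possible at r3c5 ⇒ r3c5=5.
Step 14. [r6c4∈{3}] only 3 remains possible at r6c4 ⇒ r6c4=3.
Step 15. [r4c6∈{3}] nothing but 3 survives at r4c6, so r4c6=3.
Step 16. [r4c2∈{6}] nothing but 6 survives at r4c2. So r4c2=6.
Step 17. [r2c3∈{3}] r2c3's peers cover all but 3 ⇒ r2c3=3.
Step 18. [r6c5∈{6}] r6c5 has the single candidate 6 ⇒ r6c5=6.
Step 19. [r3c3∈{1}] r3c3's peers cover all but 1, so r3c3=1.
Step 20. [r2c2∈{5}] r2c2's peers cover all but 5. So r2c2=5.
Step 21. [r5c4∈{5}] only 5 remains possible at r5c4. So r5c4=5.
Step 22. [r5c1∈{4}] r5c1 has the single candidate 4 ⇒ r5c1=4.
Step 23. [r2c6∈{2}] r2c6's peers cover all but 2. So r2c6=2.

Answer: 1 2 4 6 3 5 / 6 5 3 1 4 2 / 3 4 1 2 5 6 / 2 6 5 4 1 3 / 4 3 6 5 2 1 / 5 1 2 3 6 4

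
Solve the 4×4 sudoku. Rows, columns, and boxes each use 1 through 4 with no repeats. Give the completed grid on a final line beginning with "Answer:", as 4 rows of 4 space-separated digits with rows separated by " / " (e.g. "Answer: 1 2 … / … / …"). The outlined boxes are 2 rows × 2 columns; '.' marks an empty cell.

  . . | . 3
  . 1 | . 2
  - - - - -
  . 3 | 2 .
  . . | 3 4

Step 1. [r1c2∈{2,4}] 4 has one home in col 2: r1c2 ⇒ r1c2=4.
Step 2. [r4c1∈{1,2}] in row 4, 1 fits only at r4c1 ⇒ r4c1=1.
Step 3. [r1c3∈{1}] r1c3's peers cover all but 1 ⇒ r1c3=1.
Step 4. [r3c1∈{4}] only 4 remains possible at r3c1, so r3c1=4.
Step 5. [r4c2∈{2}] r4c2 is down to just 2, so r4c2=2.
Step 6. [r2c3∈{4}] r2c3's peers cover all but 4. So r2c3=4.
Step 7. [r2c1∈{3}] nothing but 3 survives at r2c1 ⇒ r2c1=3.
Step 8. [r3c4∈{1}] r3c4's peers cover all but 1 ⇒ r3c4=1.
Step 9. [r1c1∈{2}] r1c1 is down to just 2. So r1c1=2.

Answer: 2 4 1 3 / 3 1 4 2 / 4 3 2 1 / 1 2 3 4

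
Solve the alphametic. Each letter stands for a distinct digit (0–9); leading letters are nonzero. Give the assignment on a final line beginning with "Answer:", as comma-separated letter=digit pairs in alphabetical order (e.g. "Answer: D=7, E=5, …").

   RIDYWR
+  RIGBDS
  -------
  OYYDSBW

Step 1. [col 1: R + S ≡ W (mod 10)] several values work for R in column 1 (R + S ≡ W (mod 10), carry-in 0); try R=8. So R=8.
Step 2. [O] the sum has 7 digits but both addends have 6; that extra leading digit O is the final carry, namely 1. So O=1.
Step 3. [col 1: R + S ≡ W (mod 10)] column 1 (R + S ≡ W (mod 10), carry-in 0) doesn't pin S yet; pick S=9 and continue ⇒ S=9.
Step 4. [col 1: R + S ≡ W (mod 10)] in column 1 we have R+S≡W with carry-in 0; given R=8, S=9 and digits 1,8,9 already taken and all letters distinct, that pins W to 7. So W=7.
Step 5. [col 2: W + D ≡ B (mod 10)] several values work for B in column 2 (W + D ≡ B (mod 10), carry-in 1); try B=2. So B=2.
Step 6. [col 2: W + D ≡ B (mod 10)] column 2: given W=7, B=2, carry-in 1, and digits 1,2,7,8,9 already taken and all letters distinct, W+D≡B (mod 10) forces D=4. So D=4.
Step 7. [col 3: Y + B ≡ S (mod 10)] in column 3 we have Y+B≡S with carry-in 1; given B=2, S=9 and digits 1,2,4,7,8,9 already taken and all letters distinct, that pins Y to 6, so Y=6.
Step 8. [col 4: D + G ≡ D (mod 10)] from column 4 (D=4, carry-in 0, digits 1,2,4,6,7,8,9 already taken and all letters distinct): G must equal 0. So G=0.
Step 9. [col 5: I + I ≡ Y (mod 10)] from column 5 (Y=6, carry-in 0, digits 0,1,2,4,6,7,8,9 already taken and all letters distinct): I must equal 3. So I=3.

Answer: B=2, D=4, G=0, I=3, O=1, R=8, S=9, W=7, Y=6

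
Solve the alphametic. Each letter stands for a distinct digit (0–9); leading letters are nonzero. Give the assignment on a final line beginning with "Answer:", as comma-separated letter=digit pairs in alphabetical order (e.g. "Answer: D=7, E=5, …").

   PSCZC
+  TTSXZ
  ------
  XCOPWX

Step 1. [col 1: C + Z ≡ X (mod 10)] no forcing yet in column 1 (carry-in 0); C=3 is free and consistent — try it ⇒ C=3.
Step 2. [col 1: C + Z ≡ X (mod 10)] column 1 (C + Z ≡ X (mod 10), carry-in 0) doesn't pin X yet; pick X=1 and continue. So X=1.
Step 3. [col 1: C + Z ≡ X (mod 10)] column 1: given C=3, X=1, carry-in 0, and digits 1,3 already taken and all letters distinct, C+Z≡X (mod 10) forces Z=8, so Z=8.
Step 4. [col 2: Z + X ≡ W (mod 10)] in column 2 we have Z+X≡W with carry-in 1; given Z=8, X=1 and digits 1,3,8 already taken and all letters distinct, that pins W to 0, so W=0.
Step 5. [col 3: C + S ≡ P (mod 10)] no forcing yet in column 3 (carry-in 1); S=2 is free and consistent — try it. So S=2.
Step 6. [col 3: C + S ≡ P (mod 10)] in column 3 we have C+S≡P with carry-in 1; given C=3, S=2 and digits 0,1,2,3,8 already taken and all letters distinct, that pins P to 6 ⇒ P=6.
Step 7. [col 4: S + T ≡ O (mod 10)] O=9 is one option consistent with column 4 (S + T ≡ O (mod 10), carry-in 0) — take it ⇒ O=9.
Step 8. [col 4: S + T ≡ O (mod 10)] column 4 reads S+T+carry(0)=O with S=2, O=9; with digits 0,1,2,3,6,8,9 already taken and all letters distinct, the only value for T is 7. So T=7.

Answer: C=3, O=9, P=6, S=2, T=7, W=0, X=1, Z=8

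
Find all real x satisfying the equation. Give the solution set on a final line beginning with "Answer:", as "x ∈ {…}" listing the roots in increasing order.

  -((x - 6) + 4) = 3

Step 1. [-((x - 6) + 4) = 3] leading − — multiply by −1 ⇒ neg: (x - 6) + 4 = -3.
Step 2. [(x - 6) + 4 = -3] 4 comes off first (subtract 4) ⇒ sub: x - 6 = -7.
Step 3. [x - 6 = -7] peel the -6: add 6 from each side. So sub: x = -1.

Answer: x ∈ {-1}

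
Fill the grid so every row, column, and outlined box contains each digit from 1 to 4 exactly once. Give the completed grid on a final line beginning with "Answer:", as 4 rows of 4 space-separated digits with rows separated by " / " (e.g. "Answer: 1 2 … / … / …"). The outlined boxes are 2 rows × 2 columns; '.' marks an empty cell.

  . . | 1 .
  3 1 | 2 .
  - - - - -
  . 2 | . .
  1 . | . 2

Step 1. [r3c1∈{4}] r3c1's peers cover all but 4. So r3c1=4.
Step 2. [r3c3∈{3}] nothing but 3 survives at r3c3, so r3c3=3.
Step 3. [r2c4∈{4}] only 4 remains possible at r2c4. So r2c4=4.
Step 4. [r3c4∈{1}] r3c4 is down to just 1, so r3c4=1.
Step 5. [r1c4∈{3}] r1c4's peers cover all but 3 ⇒ r1c4=3.
Step 6. [r4c2∈{3}] r4c2 has the single candidate 3, so r4c2=3.
Step 7. [r1c2∈{4}] r1c2's peers cover all but 4, so r1c2=4.
Step 8. [r1c1∈{2}] r1c1 is down to just 2 ⇒ r1c1=2.
Step 9. [r4c3∈{4}] r4c3 is down to just 4, so r4c3=4.

Answer: 2 4 1 3 / 3 1 2 4 / 4 2 3 1 / 1 3 4 2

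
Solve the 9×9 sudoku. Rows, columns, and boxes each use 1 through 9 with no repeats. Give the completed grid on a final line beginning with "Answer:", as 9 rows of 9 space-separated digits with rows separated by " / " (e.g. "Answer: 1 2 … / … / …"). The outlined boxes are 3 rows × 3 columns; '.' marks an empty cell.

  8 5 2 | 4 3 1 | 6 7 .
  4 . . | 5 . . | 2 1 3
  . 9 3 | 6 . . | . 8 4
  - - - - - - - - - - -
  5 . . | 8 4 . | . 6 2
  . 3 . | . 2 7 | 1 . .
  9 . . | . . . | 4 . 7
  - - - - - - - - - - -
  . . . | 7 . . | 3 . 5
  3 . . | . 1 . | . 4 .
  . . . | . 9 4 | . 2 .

Step 1. [r5c1∈{6}] nothing but 6 survives at r5c1. So r5c1=6.
Step 2. [r8c6∈{2,5,6,8}] across box 8, 5 lands solely at r8c6, so r8c6=5.
Step 3. [r7c2∈{1,2,4,6,8}] 4 has one home in col 2: r7c2 ⇒ r7c2=4.
Step 4. [r9c9∈{1,6,8}] across col 9, 1 lands solely at r9c9 ⇒ r9c9=1.
Step 5. [r9c1∈{7}] r9c1 has the single candidate 7. So r9c1=7.
Step 6. [r4c7∈{9}] r4c7 has the single candidate 9, so r4c7=9.
Step 7. [r8c9∈{6,8,9}] r8c9 is the only open cell in col 9 admitting 6, so r8c9=6.
Step 8. [r6c4∈{1,3}] across col 4, 1 lands solely at r6c4, so r6c4=1.
Step 9. [r6c3∈{8}] r6c3 has the single candidate 8. So r6c3=8.
Step 10. [r7c1∈{1,2}] col 1 places 2 nowhere but r7c1. So r7c1=2.
Step 11. [r7c3∈{1,6,9}] in row 7, 1 fits only at r7c3 ⇒ r7c3=1.
Step 12. [r4c3∈{7}] nothing but 7 survives at r4c3, so r4c3=7.
Step 13. [r9c7∈{8}] only 8 remains possible at r9c7 ⇒ r9c7=8.
Step 14. [r9c2∈{6}] nothing but 6 survives at r9c2 ⇒ r9c2=6.
Step 15. [r6c5∈{5,6}] col 5 places 5 nowhere but r6c5 ⇒ r6c5=5.
Step 16. [r6c6∈{3,6}] 6 has one home in row 6: r6c6, so r6c6=6.
Step 17. [r7c6∈{8}] nothing but 8 survives at r7c6 ⇒ r7c6=8.
Step 18. [r2c5∈{7,8}] across row 2, 8 lands solely at r2c5, so r2c5=8.
Step 19. [r8c2∈{8}] r8c2 has the single candidate 8. So r8c2=8.
Step 20. [r5c9∈{8}] only 8 remains possible at r5c9 ⇒ r5c9=8.
Step 21. [r3c1∈{1}] only 1 remains possible at r3c1 ⇒ r3c1=1.
Step 22. [r5c3∈{4}] r5c3 has the single candidate 4, so r5c3=4.
Step 23. [r2c2∈{7}] r2c2 has the single candidate 7 ⇒ r2c2=7.
Step 24. [r4c6∈{3}] r4c6 is down to just 3, so r4c6=3.
Step 25. [r9c3∈{5}] r9c3 has the single candidate 5 ⇒ r9c3=5.
Step 26. [r5c8∈{5}] nothing but 5 survives at r5c8 ⇒ r5c8=5.
Step 27. [r8c7∈{7}] r8c7 is down to just 7. So r8c7=7.
Step 28. [r7c8∈{9}] r7c8's peers cover all but 9. So r7c8=9.
Step 29. [r1c9∈{9}] r1c9's peers cover all but 9 ⇒ r1c9=9.
Step 30. [r2c6∈{9}] nothing but 9 survives at r2c6. So r2c6=9.
Step 31. [r4c2∈{1}] nothing but 1 survives at r4c2 ⇒ r4c2=1.
Step 32. [r3c7∈{5}] r3c7 has the single candidate 5, so r3c7=5.
Step 33. [r3c6∈{2}] nothing but 2 survives at r3c6, so r3c6=2.
Step 34. [r5c4∈{9}] r5c4's peers cover all but 9. So r5c4=9.
Step 35. [r9c4∈{3}] only 3 remains possible at r9c4, so r9c4=3.
Step 36. [r2c3∈{6}] r2c3 is down to just 6, so r2c3=6.
Step 37. [r8c3∈{9}] r8c3 has the single candidate 9, so r8c3=9.
Step 38. [r8c4∈{2}] r8c4 has the single candidate 2 ⇒ r8c4=2.
Step 39. [r3c5∈{7}] nothing but 7 survives at r3c5 ⇒ r3c5=7.
Step 40. [r6c8∈{3}] r6c8 has the single candidate 3, so r6c8=3.
Step 41. [r6c2∈{2}] r6c2 has the single candidate 2 ⇒ r6c2=2.
Step 42. [r7c5∈{6}] r7c5 has the single candidate 6, so r7c5=6.

Answer: 8 5 2 4 3 1 6 7 9 / 4 7 6 5 8 9 2 1 3 / 1 9 3 6 7 2 5 8 4 / 5 1 7 8 4 3 9 6 2 / 6 3 4 9 2 7 1 5 8 / 9 2 8 1 5 6 4 3 7 / 2 4 1 7 6 8 3 9 5 / 3 8 9 2 1 5 7 4 6 / 7 6 5 3 9 4 8 2 1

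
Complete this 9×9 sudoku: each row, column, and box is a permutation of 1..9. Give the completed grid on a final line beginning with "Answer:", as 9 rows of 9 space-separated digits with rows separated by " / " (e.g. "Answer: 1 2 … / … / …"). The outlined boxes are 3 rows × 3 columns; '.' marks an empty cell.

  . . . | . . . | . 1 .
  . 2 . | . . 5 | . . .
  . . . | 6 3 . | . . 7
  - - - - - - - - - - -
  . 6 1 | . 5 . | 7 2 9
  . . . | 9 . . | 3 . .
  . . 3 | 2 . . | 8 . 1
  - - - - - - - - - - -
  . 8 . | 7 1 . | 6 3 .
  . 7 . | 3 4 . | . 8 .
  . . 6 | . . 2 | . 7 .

Step 1. [r7c6∈{9}] nothing but 9 survives at r7c6 ⇒ r7c6=9.
Step 2. [r3c7∈{2,4,5,9}] r3c7 is the only open cell in row 3 admitting 2. So r3c7=2.
Step 3. [r5c6∈{1,4,6,7,8}] across row 5, 1 lands solely at r5c6 ⇒ r5c6=1.
Step 4. [r9c4∈{5,8}] in col 4, 5 fits only at r9c4. So r9c4=5.
Step 5. [r9c9∈{4}] r9c9's peers cover all but 4, so r9c9=4.
Step 6. [r2c4∈{1,4,8}] 1 has one home in col 4: r2c4. So r2c4=1.
Step 7. [r9c5∈{8}] only 8 remains possible at r9c5, so r9c5=8.
Step 8. [r1c5∈{2,7,9}] 2 has one home in row 1: r1c5. So r1c5=2.
Step 9. [r2c5∈{7,9}] r2c5 is the only open cell in col 5 admitting 9. So r2c5=9.
Step 10. [r3c8∈{4,5,9}] 9 has one home in col 8: r3c8 ⇒ r3c8=9.
Step 11. [r1c6∈{4,7,8}] box 2 places 7 nowhere but r1c6, so r1c6=7.
Step 12. [r2c7∈{4}] r2c7's peers cover all but 4, so r2c7=4.
Step 13. [r1c7∈{5}] r1c7 is down to just 5, so r1c7=5.
Step 14. [r2c8∈{6}] only 6 remains possible at r2c8 ⇒ r2c8=6.
Step 15. [r1c1∈{3,4,6,8,9}] across row 1, 6 lands solely at r1c1 ⇒ r1c1=6.
Step 16. [r5c9∈{5,6}] r5c9 is the only open cell in col 9 admitting 6. So r5c9=6.
Step 17. [r5c5∈{7}] r5c5 has the single candidate 7, so r5c5=7.
Step 18. [r6c1∈{4,5,7,9}] in row 6, 7 fits only at r6c1, so r6c1=7.
Step 19. [r6c2∈{4,5,9}] across row 6, 9 lands solely at r6c2. So r6c2=9.
Step 20. [r1c3∈{4,8,9}] r1c3 is the only open cell in row 1 admitting 9, so r1c3=9.
Step 21. [r4c6∈{3,4,8}] in row 4, 3 fits only at r4c6, so r4c6=3.
Step 22. [r3c6∈{4,8}] 8 has one home in col 6: r3c6, so r3c6=8.
Step 23. [r6c6∈{4,6}] across col 6, 4 lands solely at r6c6, so r6c6=4.
Step 24. [r4c1∈{4,8}] in row 4, 4 fits only at r4c1, so r4c1=4.
Step 25. [r5c2∈{5}] r5c2 has the single candidate 5, so r5c2=5.
Step 26. [r7c3∈{2,4,5}] across row 7, 4 lands solely at r7c3 ⇒ r7c3=4.
Step 27. [r1c9∈{3,8}] in row 1, 8 fits only at r1c9 ⇒ r1c9=8.
Step 28. [r1c2∈{3,4}] row 1 places 3 nowhere but r1c2 ⇒ r1c2=3.
Step 29. [r9c2∈{1}] r9c2's peers cover all but 1. So r9c2=1.
Step 30. [r9c7∈{9}] r9c7's peers cover all but 9. So r9c7=9.
Step 31. [r2c1∈{8}] r2c1 has the single candidate 8, so r2c1=8.
Step 32. [r5c1∈{2}] nothing but 2 survives at r5c1 ⇒ r5c1=2.
Step 33. [r7c1∈{5}] r7c1 is down to just 5, so r7c1=5.
Step 34. [r8c3∈{2}] nothing but 2 survives at r8c3. So r8c3=2.
Step 35. [r3c3∈{5}] r3c3 is down to just 5, so r3c3=5.
Step 36. [r3c2∈{4}] nothing but 4 survives at r3c2. So r3c2=4.
Step 37. [r1c4∈{4}] r1c4 has the single candidate 4. So r1c4=4.
Step 38. [r8c6∈{6}] r8c6's peers cover all but 6 ⇒ r8c6=6.
Step 39. [r8c7∈{1}] r8c7 is down to just 1. So r8c7=1.
Step 40. [r6c5∈{6}] r6c5 is down to just 6. So r6c5=6.
Step 41. [r8c1∈{9}] only 9 remains possible at r8c1 ⇒ r8c1=9.
Step 42. [r2c9∈{3}] only 3 remains possible at r2c9. So r2c9=3.
Step 43. [r2c3∈{7}] r2c3 is down to just 7. So r2c3=7.
Step 44. [r8c9∈{5}] only 5 remains possible at r8c9. So r8c9=5.
Step 45. [r7c9∈{2}] r7c9 is down to just 2, so r7c9=2.
Step 46. [r6c8∈{5}] only 5 remains possible at r6c8. So r6c8=5.
Step 47. [r4c4∈{8}] r4c4 has the single candidate 8, so r4c4=8.
Step 48. [r3c1∈{1}] r3c1's peers cover all but 1. So r3c1=1.
Step 49. [r5c3∈{8}] r5c3 has the single candidate 8. So r5c3=8.
Step 50. [r5c8∈{4}] r5c8's peers cover all but 4. So r5c8=4.
Step 51. [r9c1∈{3}] nothing but 3 survives at r9c1 ⇒ r9c1=3.

Answer: 6 3 9 4 2 7 5 1 8 / 8 2 7 1 9 5 4 6 3 / 1 4 5 6 3 8 2 9 7 / 4 6 1 8 5 3 7 2 9 / 2 5 8 9 7 1 3 4 6 / 7 9 3 2 6 4 8 5 1 / 5 8 4 7 1 9 6 3 2 / 9 7 2 3 4 6 1 8 5 / 3 1 6 5 8 2 9 7 4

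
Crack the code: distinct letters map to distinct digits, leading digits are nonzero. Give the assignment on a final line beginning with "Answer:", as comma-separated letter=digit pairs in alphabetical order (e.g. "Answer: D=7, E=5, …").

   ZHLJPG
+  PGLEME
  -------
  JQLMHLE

Step 1. [J] the sum has 7 digits but both addends have 6; that extra leading digit J is the final carry, namely 1, so J=1.
Step 2. [col 1: G + E ≡ E (mod 10)] column 1: given nothing yet, carry-in 0, and digits 1 already taken and all letters distinct, G+E≡E (mod 10) forces G=0, so G=0.
Step 3. [col 1: G + E ≡ E (mod 10)] E=5 is one option consistent with column 1 (G + E ≡ E (mod 10), carry-in 0) — take it. So E=5.
Step 4. [col 2: P + M ≡ L (mod 10)] column 2 (P + M ≡ L (mod 10), carry-in 0) doesn't pin L yet; pick L=7 and continue ⇒ L=7.
Step 5. [col 2: P + M ≡ L (mod 10)] column 2 (P + M ≡ L (mod 10), carry-in 0) doesn't pin M yet; pick M=4 and continue. So M=4.
Step 6. [col 2: P + M ≡ L (mod 10)] column 2: given M=4, L=7, carry-in 0, and digits 0,1,4,5,7 already taken and all letters distinct, P+M≡L (mod 10) forces P=3. So P=3.
Step 7. [col 3: J + E ≡ H (mod 10)] in column 3 we have J+E≡H with carry-in 0; given J=1, E=5 and digits 0,1,3,4,5,7 already taken and all letters distinct, that pins H to 6, so H=6.
Step 8. [col 6: Z + P ≡ Q (mod 10)] column 6 reads Z+P+carry(0)=Q with P=3; with digits 0,1,3,4,5,6,7 already taken and all letters distinct, the only value for Q is 2, so Q=2.
Step 9. [col 6: Z + P ≡ Q (mod 10)] column 6: given P=3, Q=2, carry-in 0, and digits 0,1,2,3,4,5,6,7 already taken and all letters distinct, Z+P≡Q (mod 10) forces Z=9. So Z=9.

Answer: E=5, G=0, H=6, J=1, L=7, M=4, P=3, Q=2, Z=9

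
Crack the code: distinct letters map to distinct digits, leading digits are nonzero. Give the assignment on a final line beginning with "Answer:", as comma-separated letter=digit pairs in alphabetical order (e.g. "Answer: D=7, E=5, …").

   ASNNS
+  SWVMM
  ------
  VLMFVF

Step 1. [V] V is the leading digit of a 6-digit sum of two 5-digit numbers; the final carry is exactly 1. So V=1.
Step 2. [col 1: S + M ≡ F (mod 10)] no forcing yet in column 1 (carry-in 0); F=8 is free and consistent — try it ⇒ F=8.
Step 3. [col 1: S + M ≡ F (mod 10)] column 1 (S + M ≡ F (mod 10), carry-in 0) doesn't pin S yet; pick S=3 and continue, so S=3.
Step 4. [col 1: S + M ≡ F (mod 10)] column 1: given S=3, F=8, carry-in 0, and digits 1,3,8 already taken and all letters distinct, S+M≡F (mod 10) forces M=5, so M=5.
Step 5. [col 2: N + M ≡ V (mod 10)] column 2 reads N+M+carry(0)=V with M=5, V=1; with digits 1,3,5,8 already taken and all letters distinct, the only value for N is 6, so N=6.
Step 6. [col 4: S + W ≡ M (mod 10)] in column 4 we have S+W≡M with carry-in 0; given S=3, M=5 and digits 1,3,5,6,8 already taken and all letters distinct, that pins W to 2 ⇒ W=2.
Step 7. [col 5: A + S ≡ L (mod 10)] several values work for A in column 5 (A + S ≡ L (mod 10), carry-in 0); try A=7 ⇒ A=7.
Step 8. [col 5: A + S ≡ L (mod 10)] in column 5 we have A+S≡L with carry-in 0; given A=7, S=3 and digits 1,2,3,5,6,7,8 already taken and all letters distinct, that pins L to 0 ⇒ L=0.

Answer: A=7, F=8, L=0, M=5, N=6, S=3, V=1, W=2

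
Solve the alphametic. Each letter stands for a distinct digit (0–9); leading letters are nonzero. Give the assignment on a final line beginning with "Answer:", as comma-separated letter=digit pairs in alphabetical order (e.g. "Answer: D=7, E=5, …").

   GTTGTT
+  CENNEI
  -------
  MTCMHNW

Step 1. [col 1: T + I ≡ W (mod 10)] several values work for W in column 1 (T + I ≡ W (mod 10), carry-in 0); try W=9 ⇒ W=9.
Step 2. [col 1: T + I ≡ W (mod 10)] column 1 (T + I ≡ W (mod 10), carry-in 0) doesn't pin T yet; pick T=3 and continue, so T=3.
Step 3. [col 1: T + I ≡ W (mod 10)] column 1: given T=3, W=9, carry-in 0, and digits 3,9 already taken and all letters distinct, T+I≡W (mod 10) forces I=6, so I=6.
Step 4. [M] the sum has 7 digits but both addends have 6; that extra leading digit M is the final carry, namely 1 ⇒ M=1.
Step 5. [col 2: T + E ≡ N (mod 10)] no forcing yet in column 2 (carry-in 0); N=7 is free and consistent — try it, so N=7.
Step 6. [col 2: T + E ≡ N (mod 10)] in column 2 we have T+E≡N with carry-in 0; given T=3, N=7 and digits 1,3,6,7,9 already taken and all letters distinct, that pins E to 4. So E=4.
Step 7. [col 3: G + N ≡ H (mod 10)] several values work for H in column 3 (G + N ≡ H (mod 10), carry-in 0); try H=2. So H=2.
Step 8. [col 3: G + N ≡ H (mod 10)] from column 3 (N=7, H=2, carry-in 0, digits 1,2,3,4,6,7,9 already taken and all letters distinct): G must equal 5. So G=5.
Step 9. [col 5: T + E ≡ C (mod 10)] from column 5 (T=3, E=4, carry-in 1, digits 1,2,3,4,5,6,7,9 already taken and all letters distinct): C must equal 8. So C=8.

Answer: C=8, E=4, G=5, H=2, I=6, M=1, N=7, T=3, W=9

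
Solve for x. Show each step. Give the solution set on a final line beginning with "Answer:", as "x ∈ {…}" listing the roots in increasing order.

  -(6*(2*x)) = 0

Step 1. [-(6*(2*x)) = 0] leading − — multiply by −1 ⇒ neg: 6*(2*x) = 0.
Step 2. [6*(2*x) = 0] divide by the outer 6, so div: 2*x = 0.
Step 3. [2*x = 0] LHS = 2·(…); ÷2 both sides, so div: x = 0.

Answer: x ∈ {0}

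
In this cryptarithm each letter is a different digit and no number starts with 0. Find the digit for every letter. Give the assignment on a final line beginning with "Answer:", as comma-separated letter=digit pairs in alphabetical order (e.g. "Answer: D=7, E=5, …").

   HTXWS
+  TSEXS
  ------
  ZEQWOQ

Step 1. [col 1: S + S ≡ Q (mod 10)] Q=4 is one option consistent with column 1 (S + S ≡ Q (mod 10), carry-in 0) — take it, so Q=4.
Step 2. [col 1: S + S ≡ Q (mod 10)] no forcing yet in column 1 (carry-in 0); S=7 is free and consistent — try it, so S=7.
Step 3. [col 2: W + X ≡ O (mod 10)] O=9 is one option consistent with column 2 (W + X ≡ O (mod 10), carry-in 1) — take it. So O=9.
Step 4. [col 2: W + X ≡ O (mod 10)] no forcing yet in column 2 (carry-in 1); W=0 is free and consistent — try it. So W=0.
Step 5. [Z] Z is the leading digit of a 6-digit sum of two 5-digit numbers; the final carry is exactly 1, so Z=1.
Step 6. [col 2: W + X ≡ O (mod 10)] from column 2 (W=0, O=9, carry-in 1, digits 0,1,4,7,9 already taken and all letters distinct): X must equal 8 ⇒ X=8.
Step 7. [col 3: X + E ≡ W (mod 10)] column 3 reads X+E+carry(0)=W with X=8, W=0; with digits 0,1,4,7,8,9 already taken and all letters distinct, the only value for E is 2 ⇒ E=2.
Step 8. [col 4: T + S ≡ Q (mod 10)] in column 4 we have T+S≡Q with carry-in 1; given S=7, Q=4 and digits 0,1,2,4,7,8,9 already taken and all letters distinct, that pins T to 6. So T=6.
Step 9. [col 5: H + T ≡ E (mod 10)] column 5: given T=6, E=2, carry-in 1, and digits 0,1,2,4,6,7,8,9 already taken and all letters distinct, H+T≡E (mod 10) forces H=5, so H=5.

Answer: E=2, H=5, O=9, Q=4, S=7, T=6, W=0, X=8, Z=1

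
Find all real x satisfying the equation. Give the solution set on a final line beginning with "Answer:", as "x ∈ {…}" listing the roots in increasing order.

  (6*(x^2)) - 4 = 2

Step 1. [(6*(x^2)) - 4 = 2] the outer -4 inverts by adding 4. So sub: 6*(x^2) = 6.
Step 2. [6*(x^2) = 6] divide by the outer 6 ⇒ div: x^2 = 1.
Step 3. [x^2 = 1] √ both sides: 1 ≥ 0 gives two branches, so sqrt: x = 1 or -1.

Answer: x ∈ {-1, 1}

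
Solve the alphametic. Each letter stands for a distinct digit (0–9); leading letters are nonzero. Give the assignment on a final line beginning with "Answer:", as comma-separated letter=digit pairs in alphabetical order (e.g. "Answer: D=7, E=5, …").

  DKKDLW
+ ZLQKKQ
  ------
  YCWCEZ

Step 1. [col 1: W + Q ≡ Z (mod 10)] Q=4 is one option consistent with column 1 (W + Q ≡ Z (mod 10), carry-in 0) — take it ⇒ Q=4.
Step 2. [col 1: W + Q ≡ Z (mod 10)] no forcing yet in column 1 (carry-in 0); Z=2 is free and consistent — try it ⇒ Z=2.
Step 3. [col 1: W + Q ≡ Z (mod 10)] from column 1 (Q=4, Z=2, carry-in 0, digits 2,4 already taken and all letters distinct): W must equal 8. So W=8.
Step 4. [col 2: L + K ≡ E (mod 10)] no forcing yet in column 2 (carry-in 1); L=7 is free and consistent — try it, so L=7.
Step 5. [col 2: L + K ≡ E (mod 10)] no forcing yet in column 2 (carry-in 1); K=3 is free and consistent — try it. So K=3.
Step 6. [col 2: L + K ≡ E (mod 10)] column 2 reads L+K+carry(1)=E with L=7, K=3; with digits 2,3,4,7,8 already taken and all letters distinct, the only value for E is 1 ⇒ E=1.
Step 7. [col 3: D + K ≡ C (mod 10)] several values work for D in column 3 (D + K ≡ C (mod 10), carry-in 1); try D=6. So D=6.
Step 8. [col 3: D + K ≡ C (mod 10)] column 3 reads D+K+carry(1)=C with D=6, K=3; with digits 1,2,3,4,6,7,8 already taken and all letters distinct, the only value for C is 0 ⇒ C=0.
Step 9. [col 6: D + Z ≡ Y (mod 10)] in column 6 we have D+Z≡Y with carry-in 1; given D=6, Z=2 and digits 0,1,2,3,4,6,7,8 already taken and all letters distinct, that pins Y to 9, so Y=9.

Answer: C=0, D=6, E=1, K=3, L=7, Q=4, W=8, Y=9, Z=2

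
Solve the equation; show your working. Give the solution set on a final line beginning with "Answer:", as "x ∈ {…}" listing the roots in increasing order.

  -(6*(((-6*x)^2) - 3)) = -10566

Step 1. [-(6*(((-6*x)^2) - 3)) = -10566] LHS negated; negate both sides, so neg: 6*(((-6*x)^2) - 3) = 10566.
Step 2. [6*(((-6*x)^2) - 3) = 10566] leading coefficient 6: divide by 6, so div: ((-6*x)^2) - 3 = 1761.
Step 3. [((-6*x)^2) - 3 = 1761] add 3: x sits inside (… - 3), so sub: (-6*x)^2 = 1764.
Step 4. [(-6*x)^2 = 1764] 1764 ≥ 0, LHS is (·)² — take ±√. So sqrt: -6*x = 42 or -42.
Step 5. [-6*x = 42 or -42] leading coefficient -6: divide by -6. So div: x = -7 or 7.

Answer: x ∈ {-7, 7}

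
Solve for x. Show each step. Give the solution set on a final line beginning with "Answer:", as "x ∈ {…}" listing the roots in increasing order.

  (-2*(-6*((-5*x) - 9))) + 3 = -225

Step 1. [(-2*(-6*((-5*x) - 9))) + 3 = -225] subtract 3: x sits inside (… + 3) ⇒ sub: -2*(-6*((-5*x) - 9)) = -228.
Step 2. [-2*(-6*((-5*x) - 9)) = -228] divide by the outer -2 ⇒ div: -6*((-5*x) - 9) = 114.
Step 3. [-6*((-5*x) - 9) = 114] divide by the outer -6 ⇒ div: (-5*x) - 9 = -19.
Step 4. [(-5*x) - 9 = -19] peel the -9: add 9 from each side ⇒ sub: -5*x = -10.
Step 5. [-5*x = -10] -5 out front; divide by -5 ⇒ div: x = 2.

Answer: x ∈ {2}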